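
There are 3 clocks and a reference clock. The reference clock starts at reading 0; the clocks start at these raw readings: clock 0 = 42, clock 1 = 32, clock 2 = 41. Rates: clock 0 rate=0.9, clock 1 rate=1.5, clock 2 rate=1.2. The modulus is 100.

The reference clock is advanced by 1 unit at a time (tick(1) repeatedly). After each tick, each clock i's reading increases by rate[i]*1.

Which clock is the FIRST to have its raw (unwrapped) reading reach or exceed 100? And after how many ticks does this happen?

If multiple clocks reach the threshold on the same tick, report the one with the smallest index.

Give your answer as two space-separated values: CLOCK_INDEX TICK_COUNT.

Answer: 1 46

Derivation:
clock 0: start=42, rate=0.9, needs 100-42 = 58; ticks = ceil(58/0.9) = ceil(64.4444) = 65; reading at tick 65 = 42 + 0.9*65 = 100.5000
clock 1: start=32, rate=1.5, needs 100-32 = 68; ticks = ceil(68/1.5) = ceil(45.3333) = 46; reading at tick 46 = 32 + 1.5*46 = 101.0000
clock 2: start=41, rate=1.2, needs 100-41 = 59; ticks = ceil(59/1.2) = ceil(49.1667) = 50; reading at tick 50 = 41 + 1.2*50 = 101.0000
Minimum tick count = 46; winners = [1]; smallest index = 1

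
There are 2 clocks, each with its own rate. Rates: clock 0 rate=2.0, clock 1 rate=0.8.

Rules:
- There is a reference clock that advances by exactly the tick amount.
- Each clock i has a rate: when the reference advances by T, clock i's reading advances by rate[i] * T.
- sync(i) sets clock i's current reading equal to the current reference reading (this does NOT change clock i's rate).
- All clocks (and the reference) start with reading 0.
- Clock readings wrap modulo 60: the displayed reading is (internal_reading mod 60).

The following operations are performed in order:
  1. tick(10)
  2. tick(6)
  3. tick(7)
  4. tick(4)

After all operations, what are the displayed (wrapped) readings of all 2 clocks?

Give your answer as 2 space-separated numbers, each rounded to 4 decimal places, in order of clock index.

After op 1 tick(10): ref=10.0000 raw=[20.0000 8.0000]
After op 2 tick(6): ref=16.0000 raw=[32.0000 12.8000]
After op 3 tick(7): ref=23.0000 raw=[46.0000 18.4000]
After op 4 tick(4): ref=27.0000 raw=[54.0000 21.6000]
Wrap final raw readings (mod 60): 54.0000 mod 60 = 54.0000; 21.6000 mod 60 = 21.6000

Answer: 54.0000 21.6000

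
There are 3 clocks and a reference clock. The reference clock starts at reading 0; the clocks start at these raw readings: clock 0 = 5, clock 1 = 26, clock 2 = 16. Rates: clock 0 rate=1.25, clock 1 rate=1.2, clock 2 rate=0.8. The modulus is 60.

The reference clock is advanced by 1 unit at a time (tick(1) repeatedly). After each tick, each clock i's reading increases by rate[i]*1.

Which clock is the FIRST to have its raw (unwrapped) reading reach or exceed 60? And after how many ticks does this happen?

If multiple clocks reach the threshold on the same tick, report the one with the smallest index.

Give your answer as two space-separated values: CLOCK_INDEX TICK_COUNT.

Answer: 1 29

Derivation:
clock 0: start=5, rate=1.25, needs 60-5 = 55; ticks = ceil(55/1.25) = ceil(44.0000) = 44; reading at tick 44 = 5 + 1.25*44 = 60.0000
clock 1: start=26, rate=1.2, needs 60-26 = 34; ticks = ceil(34/1.2) = ceil(28.3333) = 29; reading at tick 29 = 26 + 1.2*29 = 60.8000
clock 2: start=16, rate=0.8, needs 60-16 = 44; ticks = ceil(44/0.8) = ceil(55.0000) = 55; reading at tick 55 = 16 + 0.8*55 = 60.0000
Minimum tick count = 29; winners = [1]; smallest index = 1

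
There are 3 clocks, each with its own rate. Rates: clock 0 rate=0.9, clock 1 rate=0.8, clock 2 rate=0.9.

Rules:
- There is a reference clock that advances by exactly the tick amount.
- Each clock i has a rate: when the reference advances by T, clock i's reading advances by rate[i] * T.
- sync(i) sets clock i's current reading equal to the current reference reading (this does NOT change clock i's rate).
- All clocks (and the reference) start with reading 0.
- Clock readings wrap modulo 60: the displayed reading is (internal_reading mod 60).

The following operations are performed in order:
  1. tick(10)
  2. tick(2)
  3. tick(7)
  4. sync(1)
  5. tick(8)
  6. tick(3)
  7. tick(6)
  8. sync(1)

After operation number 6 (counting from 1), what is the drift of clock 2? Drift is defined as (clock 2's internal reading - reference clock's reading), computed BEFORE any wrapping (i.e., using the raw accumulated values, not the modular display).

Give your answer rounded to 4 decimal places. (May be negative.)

Answer: -3.0000

Derivation:
After op 1 tick(10): ref=10.0000 raw=[9.0000 8.0000 9.0000]
After op 2 tick(2): ref=12.0000 raw=[10.8000 9.6000 10.8000]
After op 3 tick(7): ref=19.0000 raw=[17.1000 15.2000 17.1000]
After op 4 sync(1): ref=19.0000 raw=[17.1000 19.0000 17.1000]
After op 5 tick(8): ref=27.0000 raw=[24.3000 25.4000 24.3000]
After op 6 tick(3): ref=30.0000 raw=[27.0000 27.8000 27.0000]
Drift of clock 2 after op 6: 27.0000 - 30.0000 = -3.0000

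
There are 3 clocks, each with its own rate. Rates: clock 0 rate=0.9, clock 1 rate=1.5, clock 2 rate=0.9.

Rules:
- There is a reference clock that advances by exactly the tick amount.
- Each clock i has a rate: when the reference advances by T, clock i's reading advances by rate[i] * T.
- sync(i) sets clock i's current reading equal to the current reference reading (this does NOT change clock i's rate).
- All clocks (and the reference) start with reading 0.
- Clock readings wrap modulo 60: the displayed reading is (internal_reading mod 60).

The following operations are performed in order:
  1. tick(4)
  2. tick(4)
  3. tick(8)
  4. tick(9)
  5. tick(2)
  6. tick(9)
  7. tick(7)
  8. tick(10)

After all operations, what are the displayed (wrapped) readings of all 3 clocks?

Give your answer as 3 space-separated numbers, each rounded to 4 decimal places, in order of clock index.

Answer: 47.7000 19.5000 47.7000

Derivation:
After op 1 tick(4): ref=4.0000 raw=[3.6000 6.0000 3.6000]
After op 2 tick(4): ref=8.0000 raw=[7.2000 12.0000 7.2000]
After op 3 tick(8): ref=16.0000 raw=[14.4000 24.0000 14.4000]
After op 4 tick(9): ref=25.0000 raw=[22.5000 37.5000 22.5000]
After op 5 tick(2): ref=27.0000 raw=[24.3000 40.5000 24.3000]
After op 6 tick(9): ref=36.0000 raw=[32.4000 54.0000 32.4000]
After op 7 tick(7): ref=43.0000 raw=[38.7000 64.5000 38.7000]
After op 8 tick(10): ref=53.0000 raw=[47.7000 79.5000 47.7000]
Wrap final raw readings (mod 60): 47.7000 mod 60 = 47.7000; 79.5000 mod 60 = 19.5000; 47.7000 mod 60 = 47.7000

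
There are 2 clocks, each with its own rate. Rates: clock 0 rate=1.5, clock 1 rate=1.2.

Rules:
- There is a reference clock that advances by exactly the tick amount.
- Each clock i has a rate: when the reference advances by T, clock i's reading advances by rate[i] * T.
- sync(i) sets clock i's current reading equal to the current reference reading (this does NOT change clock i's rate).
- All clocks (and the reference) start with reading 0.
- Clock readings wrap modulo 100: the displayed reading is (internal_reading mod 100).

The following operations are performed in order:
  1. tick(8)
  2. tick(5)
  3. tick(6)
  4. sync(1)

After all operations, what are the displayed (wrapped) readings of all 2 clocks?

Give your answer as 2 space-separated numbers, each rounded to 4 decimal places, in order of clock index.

Answer: 28.5000 19.0000

Derivation:
After op 1 tick(8): ref=8.0000 raw=[12.0000 9.6000]
After op 2 tick(5): ref=13.0000 raw=[19.5000 15.6000]
After op 3 tick(6): ref=19.0000 raw=[28.5000 22.8000]
After op 4 sync(1): ref=19.0000 raw=[28.5000 19.0000]
Wrap final raw readings (mod 100): 28.5000 mod 100 = 28.5000; 19.0000 mod 100 = 19.0000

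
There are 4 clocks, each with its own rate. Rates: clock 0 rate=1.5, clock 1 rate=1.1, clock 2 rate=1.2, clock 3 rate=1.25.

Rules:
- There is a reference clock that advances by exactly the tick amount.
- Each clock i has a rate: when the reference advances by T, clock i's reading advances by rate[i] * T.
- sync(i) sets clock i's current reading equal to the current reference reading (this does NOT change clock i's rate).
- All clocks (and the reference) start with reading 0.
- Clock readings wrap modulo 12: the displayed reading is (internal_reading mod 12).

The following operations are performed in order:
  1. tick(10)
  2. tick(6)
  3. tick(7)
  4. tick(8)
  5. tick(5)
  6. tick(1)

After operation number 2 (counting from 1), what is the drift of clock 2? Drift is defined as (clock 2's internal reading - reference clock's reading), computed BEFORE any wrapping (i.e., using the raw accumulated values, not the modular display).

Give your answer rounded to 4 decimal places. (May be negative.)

After op 1 tick(10): ref=10.0000 raw=[15.0000 11.0000 12.0000 12.5000]
After op 2 tick(6): ref=16.0000 raw=[24.0000 17.6000 19.2000 20.0000]
Drift of clock 2 after op 2: 19.2000 - 16.0000 = 3.2000

Answer: 3.2000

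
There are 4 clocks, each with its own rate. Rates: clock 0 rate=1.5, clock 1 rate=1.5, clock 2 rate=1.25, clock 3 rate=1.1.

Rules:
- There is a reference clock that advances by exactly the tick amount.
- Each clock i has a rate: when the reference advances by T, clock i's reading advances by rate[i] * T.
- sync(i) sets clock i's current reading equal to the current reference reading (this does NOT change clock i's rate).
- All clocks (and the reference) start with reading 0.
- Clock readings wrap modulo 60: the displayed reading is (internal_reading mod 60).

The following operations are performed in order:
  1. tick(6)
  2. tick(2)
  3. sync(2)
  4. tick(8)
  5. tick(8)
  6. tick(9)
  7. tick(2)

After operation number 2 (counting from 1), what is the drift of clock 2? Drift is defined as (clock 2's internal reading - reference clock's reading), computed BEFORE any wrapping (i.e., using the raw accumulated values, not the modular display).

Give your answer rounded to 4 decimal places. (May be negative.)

Answer: 2.0000

Derivation:
After op 1 tick(6): ref=6.0000 raw=[9.0000 9.0000 7.5000 6.6000]
After op 2 tick(2): ref=8.0000 raw=[12.0000 12.0000 10.0000 8.8000]
Drift of clock 2 after op 2: 10.0000 - 8.0000 = 2.0000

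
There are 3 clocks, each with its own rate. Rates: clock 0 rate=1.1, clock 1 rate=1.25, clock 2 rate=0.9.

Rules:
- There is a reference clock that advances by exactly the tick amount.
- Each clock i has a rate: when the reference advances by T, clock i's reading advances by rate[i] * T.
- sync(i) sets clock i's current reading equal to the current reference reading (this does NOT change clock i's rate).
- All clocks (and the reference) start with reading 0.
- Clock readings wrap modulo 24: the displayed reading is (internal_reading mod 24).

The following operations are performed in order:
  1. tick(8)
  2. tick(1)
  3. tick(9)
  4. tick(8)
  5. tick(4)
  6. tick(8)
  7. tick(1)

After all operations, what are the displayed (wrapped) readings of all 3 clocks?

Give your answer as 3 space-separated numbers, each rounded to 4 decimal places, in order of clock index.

Answer: 18.9000 0.7500 11.1000

Derivation:
After op 1 tick(8): ref=8.0000 raw=[8.8000 10.0000 7.2000]
After op 2 tick(1): ref=9.0000 raw=[9.9000 11.2500 8.1000]
After op 3 tick(9): ref=18.0000 raw=[19.8000 22.5000 16.2000]
After op 4 tick(8): ref=26.0000 raw=[28.6000 32.5000 23.4000]
After op 5 tick(4): ref=30.0000 raw=[33.0000 37.5000 27.0000]
After op 6 tick(8): ref=38.0000 raw=[41.8000 47.5000 34.2000]
After op 7 tick(1): ref=39.0000 raw=[42.9000 48.7500 35.1000]
Wrap final raw readings (mod 24): 42.9000 mod 24 = 18.9000; 48.7500 mod 24 = 0.7500; 35.1000 mod 24 = 11.1000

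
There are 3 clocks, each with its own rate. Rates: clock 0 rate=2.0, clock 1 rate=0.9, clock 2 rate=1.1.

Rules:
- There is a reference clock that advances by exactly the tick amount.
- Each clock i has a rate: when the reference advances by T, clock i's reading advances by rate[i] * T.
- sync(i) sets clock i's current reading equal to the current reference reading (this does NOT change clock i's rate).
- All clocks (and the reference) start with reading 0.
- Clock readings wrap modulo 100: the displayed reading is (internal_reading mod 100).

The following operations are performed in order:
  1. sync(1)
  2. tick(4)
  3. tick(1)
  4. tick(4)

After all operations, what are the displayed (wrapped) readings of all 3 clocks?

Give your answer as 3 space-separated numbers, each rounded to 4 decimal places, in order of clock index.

After op 1 sync(1): ref=0.0000 raw=[0.0000 0.0000 0.0000]
After op 2 tick(4): ref=4.0000 raw=[8.0000 3.6000 4.4000]
After op 3 tick(1): ref=5.0000 raw=[10.0000 4.5000 5.5000]
After op 4 tick(4): ref=9.0000 raw=[18.0000 8.1000 9.9000]
Wrap final raw readings (mod 100): 18.0000 mod 100 = 18.0000; 8.1000 mod 100 = 8.1000; 9.9000 mod 100 = 9.9000

Answer: 18.0000 8.1000 9.9000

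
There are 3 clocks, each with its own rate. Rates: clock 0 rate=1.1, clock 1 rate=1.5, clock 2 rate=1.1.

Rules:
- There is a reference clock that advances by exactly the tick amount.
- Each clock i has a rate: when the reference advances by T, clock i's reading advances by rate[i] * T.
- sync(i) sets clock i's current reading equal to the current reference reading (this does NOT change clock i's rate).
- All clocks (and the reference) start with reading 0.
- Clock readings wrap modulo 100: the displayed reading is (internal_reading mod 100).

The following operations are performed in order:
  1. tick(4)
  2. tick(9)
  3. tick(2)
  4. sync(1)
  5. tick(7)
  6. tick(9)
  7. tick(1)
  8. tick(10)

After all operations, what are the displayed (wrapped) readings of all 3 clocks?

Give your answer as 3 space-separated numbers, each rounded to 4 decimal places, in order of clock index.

Answer: 46.2000 55.5000 46.2000

Derivation:
After op 1 tick(4): ref=4.0000 raw=[4.4000 6.0000 4.4000]
After op 2 tick(9): ref=13.0000 raw=[14.3000 19.5000 14.3000]
After op 3 tick(2): ref=15.0000 raw=[16.5000 22.5000 16.5000]
After op 4 sync(1): ref=15.0000 raw=[16.5000 15.0000 16.5000]
After op 5 tick(7): ref=22.0000 raw=[24.2000 25.5000 24.2000]
After op 6 tick(9): ref=31.0000 raw=[34.1000 39.0000 34.1000]
After op 7 tick(1): ref=32.0000 raw=[35.2000 40.5000 35.2000]
After op 8 tick(10): ref=42.0000 raw=[46.2000 55.5000 46.2000]
Wrap final raw readings (mod 100): 46.2000 mod 100 = 46.2000; 55.5000 mod 100 = 55.5000; 46.2000 mod 100 = 46.2000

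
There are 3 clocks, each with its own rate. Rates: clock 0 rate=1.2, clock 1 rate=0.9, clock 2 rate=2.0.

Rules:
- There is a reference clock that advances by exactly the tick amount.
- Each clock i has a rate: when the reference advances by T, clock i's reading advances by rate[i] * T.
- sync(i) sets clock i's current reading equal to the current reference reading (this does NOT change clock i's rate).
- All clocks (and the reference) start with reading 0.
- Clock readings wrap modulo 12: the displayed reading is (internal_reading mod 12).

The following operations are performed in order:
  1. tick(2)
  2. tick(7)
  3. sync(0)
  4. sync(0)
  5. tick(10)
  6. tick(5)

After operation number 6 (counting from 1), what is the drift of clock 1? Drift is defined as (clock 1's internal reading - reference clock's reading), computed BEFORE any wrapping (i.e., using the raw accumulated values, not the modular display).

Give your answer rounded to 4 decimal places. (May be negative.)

Answer: -2.4000

Derivation:
After op 1 tick(2): ref=2.0000 raw=[2.4000 1.8000 4.0000]
After op 2 tick(7): ref=9.0000 raw=[10.8000 8.1000 18.0000]
After op 3 sync(0): ref=9.0000 raw=[9.0000 8.1000 18.0000]
After op 4 sync(0): ref=9.0000 raw=[9.0000 8.1000 18.0000]
After op 5 tick(10): ref=19.0000 raw=[21.0000 17.1000 38.0000]
After op 6 tick(5): ref=24.0000 raw=[27.0000 21.6000 48.0000]
Drift of clock 1 after op 6: 21.6000 - 24.0000 = -2.4000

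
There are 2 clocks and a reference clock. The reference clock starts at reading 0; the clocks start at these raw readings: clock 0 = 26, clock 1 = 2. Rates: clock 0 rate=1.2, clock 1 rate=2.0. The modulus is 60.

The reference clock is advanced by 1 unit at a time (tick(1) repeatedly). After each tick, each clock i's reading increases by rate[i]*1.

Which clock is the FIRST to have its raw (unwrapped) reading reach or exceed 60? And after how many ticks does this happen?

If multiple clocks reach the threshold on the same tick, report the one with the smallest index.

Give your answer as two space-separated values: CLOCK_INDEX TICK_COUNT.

clock 0: start=26, rate=1.2, needs 60-26 = 34; ticks = ceil(34/1.2) = ceil(28.3333) = 29; reading at tick 29 = 26 + 1.2*29 = 60.8000
clock 1: start=2, rate=2.0, needs 60-2 = 58; ticks = ceil(58/2.0) = ceil(29.0000) = 29; reading at tick 29 = 2 + 2.0*29 = 60.0000
Minimum tick count = 29; winners = [0, 1]; smallest index = 0

Answer: 0 29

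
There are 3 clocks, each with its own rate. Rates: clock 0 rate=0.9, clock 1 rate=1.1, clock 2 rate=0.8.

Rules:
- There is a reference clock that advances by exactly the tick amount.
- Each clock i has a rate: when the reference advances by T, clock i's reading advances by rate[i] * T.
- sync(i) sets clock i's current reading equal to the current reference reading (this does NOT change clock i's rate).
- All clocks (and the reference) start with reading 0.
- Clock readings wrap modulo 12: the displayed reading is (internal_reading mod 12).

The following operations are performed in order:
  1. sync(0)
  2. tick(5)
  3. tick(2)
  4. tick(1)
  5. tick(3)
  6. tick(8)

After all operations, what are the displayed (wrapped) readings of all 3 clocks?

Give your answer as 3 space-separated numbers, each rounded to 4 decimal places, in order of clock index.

After op 1 sync(0): ref=0.0000 raw=[0.0000 0.0000 0.0000]
After op 2 tick(5): ref=5.0000 raw=[4.5000 5.5000 4.0000]
After op 3 tick(2): ref=7.0000 raw=[6.3000 7.7000 5.6000]
After op 4 tick(1): ref=8.0000 raw=[7.2000 8.8000 6.4000]
After op 5 tick(3): ref=11.0000 raw=[9.9000 12.1000 8.8000]
After op 6 tick(8): ref=19.0000 raw=[17.1000 20.9000 15.2000]
Wrap final raw readings (mod 12): 17.1000 mod 12 = 5.1000; 20.9000 mod 12 = 8.9000; 15.2000 mod 12 = 3.2000

Answer: 5.1000 8.9000 3.2000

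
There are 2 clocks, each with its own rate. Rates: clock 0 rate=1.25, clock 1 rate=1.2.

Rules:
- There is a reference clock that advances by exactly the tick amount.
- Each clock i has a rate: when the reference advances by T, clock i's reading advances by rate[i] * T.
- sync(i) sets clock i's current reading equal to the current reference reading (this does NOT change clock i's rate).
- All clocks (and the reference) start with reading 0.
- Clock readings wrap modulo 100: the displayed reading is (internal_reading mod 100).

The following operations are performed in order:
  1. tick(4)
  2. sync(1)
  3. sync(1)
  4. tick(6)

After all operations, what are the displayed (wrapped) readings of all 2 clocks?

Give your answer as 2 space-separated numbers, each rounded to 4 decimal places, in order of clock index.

Answer: 12.5000 11.2000

Derivation:
After op 1 tick(4): ref=4.0000 raw=[5.0000 4.8000]
After op 2 sync(1): ref=4.0000 raw=[5.0000 4.0000]
After op 3 sync(1): ref=4.0000 raw=[5.0000 4.0000]
After op 4 tick(6): ref=10.0000 raw=[12.5000 11.2000]
Wrap final raw readings (mod 100): 12.5000 mod 100 = 12.5000; 11.2000 mod 100 = 11.2000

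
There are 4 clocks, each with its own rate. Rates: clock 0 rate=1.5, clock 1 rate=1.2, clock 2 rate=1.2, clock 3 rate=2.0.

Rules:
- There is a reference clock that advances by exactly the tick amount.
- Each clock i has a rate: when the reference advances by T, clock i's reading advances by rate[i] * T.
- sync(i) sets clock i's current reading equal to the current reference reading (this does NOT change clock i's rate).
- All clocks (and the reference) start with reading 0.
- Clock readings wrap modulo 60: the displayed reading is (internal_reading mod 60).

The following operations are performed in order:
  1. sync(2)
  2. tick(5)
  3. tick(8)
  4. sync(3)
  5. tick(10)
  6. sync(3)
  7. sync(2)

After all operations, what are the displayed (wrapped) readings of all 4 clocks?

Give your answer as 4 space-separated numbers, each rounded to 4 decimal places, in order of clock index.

After op 1 sync(2): ref=0.0000 raw=[0.0000 0.0000 0.0000 0.0000]
After op 2 tick(5): ref=5.0000 raw=[7.5000 6.0000 6.0000 10.0000]
After op 3 tick(8): ref=13.0000 raw=[19.5000 15.6000 15.6000 26.0000]
After op 4 sync(3): ref=13.0000 raw=[19.5000 15.6000 15.6000 13.0000]
After op 5 tick(10): ref=23.0000 raw=[34.5000 27.6000 27.6000 33.0000]
After op 6 sync(3): ref=23.0000 raw=[34.5000 27.6000 27.6000 23.0000]
After op 7 sync(2): ref=23.0000 raw=[34.5000 27.6000 23.0000 23.0000]
Wrap final raw readings (mod 60): 34.5000 mod 60 = 34.5000; 27.6000 mod 60 = 27.6000; 23.0000 mod 60 = 23.0000; 23.0000 mod 60 = 23.0000

Answer: 34.5000 27.6000 23.0000 23.0000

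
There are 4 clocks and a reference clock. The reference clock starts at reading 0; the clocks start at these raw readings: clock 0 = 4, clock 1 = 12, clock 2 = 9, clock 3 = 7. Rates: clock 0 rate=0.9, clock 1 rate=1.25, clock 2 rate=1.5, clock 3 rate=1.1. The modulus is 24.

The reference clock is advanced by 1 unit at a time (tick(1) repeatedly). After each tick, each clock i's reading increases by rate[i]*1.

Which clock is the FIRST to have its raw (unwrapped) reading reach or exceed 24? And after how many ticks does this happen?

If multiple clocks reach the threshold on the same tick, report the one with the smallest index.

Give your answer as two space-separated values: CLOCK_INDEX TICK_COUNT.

clock 0: start=4, rate=0.9, needs 24-4 = 20; ticks = ceil(20/0.9) = ceil(22.2222) = 23; reading at tick 23 = 4 + 0.9*23 = 24.7000
clock 1: start=12, rate=1.25, needs 24-12 = 12; ticks = ceil(12/1.25) = ceil(9.6000) = 10; reading at tick 10 = 12 + 1.25*10 = 24.5000
clock 2: start=9, rate=1.5, needs 24-9 = 15; ticks = ceil(15/1.5) = ceil(10.0000) = 10; reading at tick 10 = 9 + 1.5*10 = 24.0000
clock 3: start=7, rate=1.1, needs 24-7 = 17; ticks = ceil(17/1.1) = ceil(15.4545) = 16; reading at tick 16 = 7 + 1.1*16 = 24.6000
Minimum tick count = 10; winners = [1, 2]; smallest index = 1

Answer: 1 10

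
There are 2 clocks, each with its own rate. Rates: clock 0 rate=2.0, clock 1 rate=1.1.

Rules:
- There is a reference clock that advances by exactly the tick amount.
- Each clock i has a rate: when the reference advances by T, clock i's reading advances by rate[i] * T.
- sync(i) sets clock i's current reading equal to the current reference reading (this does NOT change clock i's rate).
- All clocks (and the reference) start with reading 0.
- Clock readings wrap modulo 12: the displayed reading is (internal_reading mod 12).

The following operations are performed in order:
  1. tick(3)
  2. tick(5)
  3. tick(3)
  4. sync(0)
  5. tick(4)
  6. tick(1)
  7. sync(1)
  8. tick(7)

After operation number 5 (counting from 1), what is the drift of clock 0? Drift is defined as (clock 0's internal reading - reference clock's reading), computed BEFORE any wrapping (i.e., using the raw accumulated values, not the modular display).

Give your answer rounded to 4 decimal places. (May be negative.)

After op 1 tick(3): ref=3.0000 raw=[6.0000 3.3000]
After op 2 tick(5): ref=8.0000 raw=[16.0000 8.8000]
After op 3 tick(3): ref=11.0000 raw=[22.0000 12.1000]
After op 4 sync(0): ref=11.0000 raw=[11.0000 12.1000]
After op 5 tick(4): ref=15.0000 raw=[19.0000 16.5000]
Drift of clock 0 after op 5: 19.0000 - 15.0000 = 4.0000

Answer: 4.0000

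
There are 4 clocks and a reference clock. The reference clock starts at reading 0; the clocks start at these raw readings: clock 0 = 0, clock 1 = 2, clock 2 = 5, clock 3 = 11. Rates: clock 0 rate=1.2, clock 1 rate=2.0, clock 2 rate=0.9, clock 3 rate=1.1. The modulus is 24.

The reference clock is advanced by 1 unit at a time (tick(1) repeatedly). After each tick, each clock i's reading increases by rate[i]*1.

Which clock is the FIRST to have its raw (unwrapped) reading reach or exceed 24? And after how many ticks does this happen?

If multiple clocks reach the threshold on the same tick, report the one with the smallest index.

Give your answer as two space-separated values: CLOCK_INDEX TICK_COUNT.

Answer: 1 11

Derivation:
clock 0: start=0, rate=1.2, needs 24-0 = 24; ticks = ceil(24/1.2) = ceil(20.0000) = 20; reading at tick 20 = 0 + 1.2*20 = 24.0000
clock 1: start=2, rate=2.0, needs 24-2 = 22; ticks = ceil(22/2.0) = ceil(11.0000) = 11; reading at tick 11 = 2 + 2.0*11 = 24.0000
clock 2: start=5, rate=0.9, needs 24-5 = 19; ticks = ceil(19/0.9) = ceil(21.1111) = 22; reading at tick 22 = 5 + 0.9*22 = 24.8000
clock 3: start=11, rate=1.1, needs 24-11 = 13; ticks = ceil(13/1.1) = ceil(11.8182) = 12; reading at tick 12 = 11 + 1.1*12 = 24.2000
Minimum tick count = 11; winners = [1]; smallest index = 1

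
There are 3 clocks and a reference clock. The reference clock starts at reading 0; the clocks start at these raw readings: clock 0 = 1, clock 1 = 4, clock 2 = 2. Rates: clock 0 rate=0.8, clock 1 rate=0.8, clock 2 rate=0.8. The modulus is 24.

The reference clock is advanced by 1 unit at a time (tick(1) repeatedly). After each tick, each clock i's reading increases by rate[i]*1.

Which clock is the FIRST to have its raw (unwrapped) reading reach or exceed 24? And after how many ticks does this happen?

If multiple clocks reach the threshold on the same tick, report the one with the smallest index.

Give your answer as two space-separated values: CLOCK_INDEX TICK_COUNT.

Answer: 1 25

Derivation:
clock 0: start=1, rate=0.8, needs 24-1 = 23; ticks = ceil(23/0.8) = ceil(28.7500) = 29; reading at tick 29 = 1 + 0.8*29 = 24.2000
clock 1: start=4, rate=0.8, needs 24-4 = 20; ticks = ceil(20/0.8) = ceil(25.0000) = 25; reading at tick 25 = 4 + 0.8*25 = 24.0000
clock 2: start=2, rate=0.8, needs 24-2 = 22; ticks = ceil(22/0.8) = ceil(27.5000) = 28; reading at tick 28 = 2 + 0.8*28 = 24.4000
Minimum tick count = 25; winners = [1]; smallest index = 1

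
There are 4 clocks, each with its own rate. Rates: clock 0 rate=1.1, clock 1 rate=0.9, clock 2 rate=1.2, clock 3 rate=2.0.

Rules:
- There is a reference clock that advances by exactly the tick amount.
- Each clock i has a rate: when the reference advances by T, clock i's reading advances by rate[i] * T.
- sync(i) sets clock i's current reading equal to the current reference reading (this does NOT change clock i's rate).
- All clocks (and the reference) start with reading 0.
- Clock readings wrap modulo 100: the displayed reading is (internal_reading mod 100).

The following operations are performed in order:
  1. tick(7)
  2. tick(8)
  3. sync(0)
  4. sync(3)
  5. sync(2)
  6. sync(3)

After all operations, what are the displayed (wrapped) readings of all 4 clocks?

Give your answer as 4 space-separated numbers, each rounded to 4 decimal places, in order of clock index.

After op 1 tick(7): ref=7.0000 raw=[7.7000 6.3000 8.4000 14.0000]
After op 2 tick(8): ref=15.0000 raw=[16.5000 13.5000 18.0000 30.0000]
After op 3 sync(0): ref=15.0000 raw=[15.0000 13.5000 18.0000 30.0000]
After op 4 sync(3): ref=15.0000 raw=[15.0000 13.5000 18.0000 15.0000]
After op 5 sync(2): ref=15.0000 raw=[15.0000 13.5000 15.0000 15.0000]
After op 6 sync(3): ref=15.0000 raw=[15.0000 13.5000 15.0000 15.0000]
Wrap final raw readings (mod 100): 15.0000 mod 100 = 15.0000; 13.5000 mod 100 = 13.5000; 15.0000 mod 100 = 15.0000; 15.0000 mod 100 = 15.0000

Answer: 15.0000 13.5000 15.0000 15.0000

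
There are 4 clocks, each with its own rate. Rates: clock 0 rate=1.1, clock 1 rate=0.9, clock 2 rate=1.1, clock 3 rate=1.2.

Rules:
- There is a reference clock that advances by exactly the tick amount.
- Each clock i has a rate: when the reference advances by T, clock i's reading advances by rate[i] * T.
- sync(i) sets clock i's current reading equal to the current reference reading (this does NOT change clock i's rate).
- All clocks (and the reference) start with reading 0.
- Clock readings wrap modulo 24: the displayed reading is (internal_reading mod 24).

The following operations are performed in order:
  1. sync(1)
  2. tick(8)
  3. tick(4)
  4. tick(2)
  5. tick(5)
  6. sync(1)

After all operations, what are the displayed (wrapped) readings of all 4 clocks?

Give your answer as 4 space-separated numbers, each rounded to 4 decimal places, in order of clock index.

Answer: 20.9000 19.0000 20.9000 22.8000

Derivation:
After op 1 sync(1): ref=0.0000 raw=[0.0000 0.0000 0.0000 0.0000]
After op 2 tick(8): ref=8.0000 raw=[8.8000 7.2000 8.8000 9.6000]
After op 3 tick(4): ref=12.0000 raw=[13.2000 10.8000 13.2000 14.4000]
After op 4 tick(2): ref=14.0000 raw=[15.4000 12.6000 15.4000 16.8000]
After op 5 tick(5): ref=19.0000 raw=[20.9000 17.1000 20.9000 22.8000]
After op 6 sync(1): ref=19.0000 raw=[20.9000 19.0000 20.9000 22.8000]
Wrap final raw readings (mod 24): 20.9000 mod 24 = 20.9000; 19.0000 mod 24 = 19.0000; 20.9000 mod 24 = 20.9000; 22.8000 mod 24 = 22.8000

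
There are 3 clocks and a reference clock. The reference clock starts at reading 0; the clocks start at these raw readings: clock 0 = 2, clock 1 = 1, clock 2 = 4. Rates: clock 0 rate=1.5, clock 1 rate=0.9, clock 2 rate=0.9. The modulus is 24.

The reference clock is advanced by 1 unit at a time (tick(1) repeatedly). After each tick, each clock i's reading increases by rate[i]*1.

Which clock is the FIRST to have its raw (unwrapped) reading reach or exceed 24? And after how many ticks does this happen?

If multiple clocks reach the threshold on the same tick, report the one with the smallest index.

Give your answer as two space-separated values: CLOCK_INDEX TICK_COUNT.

Answer: 0 15

Derivation:
clock 0: start=2, rate=1.5, needs 24-2 = 22; ticks = ceil(22/1.5) = ceil(14.6667) = 15; reading at tick 15 = 2 + 1.5*15 = 24.5000
clock 1: start=1, rate=0.9, needs 24-1 = 23; ticks = ceil(23/0.9) = ceil(25.5556) = 26; reading at tick 26 = 1 + 0.9*26 = 24.4000
clock 2: start=4, rate=0.9, needs 24-4 = 20; ticks = ceil(20/0.9) = ceil(22.2222) = 23; reading at tick 23 = 4 + 0.9*23 = 24.7000
Minimum tick count = 15; winners = [0]; smallest index = 0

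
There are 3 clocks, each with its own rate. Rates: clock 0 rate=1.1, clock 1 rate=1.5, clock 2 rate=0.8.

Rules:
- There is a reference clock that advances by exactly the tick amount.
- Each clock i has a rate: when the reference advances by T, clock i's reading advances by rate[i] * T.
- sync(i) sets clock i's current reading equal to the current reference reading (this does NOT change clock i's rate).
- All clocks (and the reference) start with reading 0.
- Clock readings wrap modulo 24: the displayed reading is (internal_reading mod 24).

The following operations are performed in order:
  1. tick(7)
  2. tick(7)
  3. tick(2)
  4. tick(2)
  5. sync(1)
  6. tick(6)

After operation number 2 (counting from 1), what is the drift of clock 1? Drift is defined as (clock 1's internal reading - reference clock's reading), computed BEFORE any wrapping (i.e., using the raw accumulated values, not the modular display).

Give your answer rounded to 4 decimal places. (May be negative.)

After op 1 tick(7): ref=7.0000 raw=[7.7000 10.5000 5.6000]
After op 2 tick(7): ref=14.0000 raw=[15.4000 21.0000 11.2000]
Drift of clock 1 after op 2: 21.0000 - 14.0000 = 7.0000

Answer: 7.0000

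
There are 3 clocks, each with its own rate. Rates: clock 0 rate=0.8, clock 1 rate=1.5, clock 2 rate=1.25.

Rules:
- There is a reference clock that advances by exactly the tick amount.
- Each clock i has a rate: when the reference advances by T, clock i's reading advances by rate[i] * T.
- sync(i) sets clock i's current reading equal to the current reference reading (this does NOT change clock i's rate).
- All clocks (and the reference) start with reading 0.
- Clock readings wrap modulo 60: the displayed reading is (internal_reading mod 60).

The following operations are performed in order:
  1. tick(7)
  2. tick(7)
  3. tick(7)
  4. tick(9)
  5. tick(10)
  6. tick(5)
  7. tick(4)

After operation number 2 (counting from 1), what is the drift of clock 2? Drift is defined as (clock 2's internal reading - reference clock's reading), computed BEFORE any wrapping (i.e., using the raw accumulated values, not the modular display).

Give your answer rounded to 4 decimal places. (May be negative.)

After op 1 tick(7): ref=7.0000 raw=[5.6000 10.5000 8.7500]
After op 2 tick(7): ref=14.0000 raw=[11.2000 21.0000 17.5000]
Drift of clock 2 after op 2: 17.5000 - 14.0000 = 3.5000

Answer: 3.5000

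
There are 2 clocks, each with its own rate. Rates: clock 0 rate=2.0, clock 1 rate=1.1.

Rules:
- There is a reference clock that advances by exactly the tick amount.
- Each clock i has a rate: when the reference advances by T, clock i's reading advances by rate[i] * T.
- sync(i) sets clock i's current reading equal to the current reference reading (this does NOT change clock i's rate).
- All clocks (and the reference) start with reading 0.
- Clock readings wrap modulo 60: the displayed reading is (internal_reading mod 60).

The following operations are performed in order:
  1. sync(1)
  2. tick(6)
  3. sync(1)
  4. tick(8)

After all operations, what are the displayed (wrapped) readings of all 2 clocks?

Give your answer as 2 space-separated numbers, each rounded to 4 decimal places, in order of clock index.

Answer: 28.0000 14.8000

Derivation:
After op 1 sync(1): ref=0.0000 raw=[0.0000 0.0000]
After op 2 tick(6): ref=6.0000 raw=[12.0000 6.6000]
After op 3 sync(1): ref=6.0000 raw=[12.0000 6.0000]
After op 4 tick(8): ref=14.0000 raw=[28.0000 14.8000]
Wrap final raw readings (mod 60): 28.0000 mod 60 = 28.0000; 14.8000 mod 60 = 14.8000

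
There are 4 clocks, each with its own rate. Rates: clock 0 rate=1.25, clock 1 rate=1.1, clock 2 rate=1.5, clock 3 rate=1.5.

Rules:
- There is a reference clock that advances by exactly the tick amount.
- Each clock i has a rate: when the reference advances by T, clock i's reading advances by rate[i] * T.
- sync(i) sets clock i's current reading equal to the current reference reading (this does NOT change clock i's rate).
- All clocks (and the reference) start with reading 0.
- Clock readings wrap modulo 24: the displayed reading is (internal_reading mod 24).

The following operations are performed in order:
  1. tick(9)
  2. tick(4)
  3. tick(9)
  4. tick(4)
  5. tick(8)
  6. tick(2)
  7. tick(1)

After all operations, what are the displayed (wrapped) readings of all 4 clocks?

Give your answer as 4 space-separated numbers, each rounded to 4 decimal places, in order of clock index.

Answer: 22.2500 16.7000 7.5000 7.5000

Derivation:
After op 1 tick(9): ref=9.0000 raw=[11.2500 9.9000 13.5000 13.5000]
After op 2 tick(4): ref=13.0000 raw=[16.2500 14.3000 19.5000 19.5000]
After op 3 tick(9): ref=22.0000 raw=[27.5000 24.2000 33.0000 33.0000]
After op 4 tick(4): ref=26.0000 raw=[32.5000 28.6000 39.0000 39.0000]
After op 5 tick(8): ref=34.0000 raw=[42.5000 37.4000 51.0000 51.0000]
After op 6 tick(2): ref=36.0000 raw=[45.0000 39.6000 54.0000 54.0000]
After op 7 tick(1): ref=37.0000 raw=[46.2500 40.7000 55.5000 55.5000]
Wrap final raw readings (mod 24): 46.2500 mod 24 = 22.2500; 40.7000 mod 24 = 16.7000; 55.5000 mod 24 = 7.5000; 55.5000 mod 24 = 7.5000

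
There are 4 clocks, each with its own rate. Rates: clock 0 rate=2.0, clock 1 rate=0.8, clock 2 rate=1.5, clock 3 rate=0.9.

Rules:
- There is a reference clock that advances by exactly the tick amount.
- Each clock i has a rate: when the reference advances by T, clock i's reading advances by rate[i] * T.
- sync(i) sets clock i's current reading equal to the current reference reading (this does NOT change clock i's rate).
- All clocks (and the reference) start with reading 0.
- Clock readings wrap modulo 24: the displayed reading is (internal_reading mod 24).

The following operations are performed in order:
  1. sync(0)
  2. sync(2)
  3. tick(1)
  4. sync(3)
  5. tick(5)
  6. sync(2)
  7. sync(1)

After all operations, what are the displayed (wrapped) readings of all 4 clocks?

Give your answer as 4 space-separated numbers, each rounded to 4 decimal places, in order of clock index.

After op 1 sync(0): ref=0.0000 raw=[0.0000 0.0000 0.0000 0.0000]
After op 2 sync(2): ref=0.0000 raw=[0.0000 0.0000 0.0000 0.0000]
After op 3 tick(1): ref=1.0000 raw=[2.0000 0.8000 1.5000 0.9000]
After op 4 sync(3): ref=1.0000 raw=[2.0000 0.8000 1.5000 1.0000]
After op 5 tick(5): ref=6.0000 raw=[12.0000 4.8000 9.0000 5.5000]
After op 6 sync(2): ref=6.0000 raw=[12.0000 4.8000 6.0000 5.5000]
After op 7 sync(1): ref=6.0000 raw=[12.0000 6.0000 6.0000 5.5000]
Wrap final raw readings (mod 24): 12.0000 mod 24 = 12.0000; 6.0000 mod 24 = 6.0000; 6.0000 mod 24 = 6.0000; 5.5000 mod 24 = 5.5000

Answer: 12.0000 6.0000 6.0000 5.5000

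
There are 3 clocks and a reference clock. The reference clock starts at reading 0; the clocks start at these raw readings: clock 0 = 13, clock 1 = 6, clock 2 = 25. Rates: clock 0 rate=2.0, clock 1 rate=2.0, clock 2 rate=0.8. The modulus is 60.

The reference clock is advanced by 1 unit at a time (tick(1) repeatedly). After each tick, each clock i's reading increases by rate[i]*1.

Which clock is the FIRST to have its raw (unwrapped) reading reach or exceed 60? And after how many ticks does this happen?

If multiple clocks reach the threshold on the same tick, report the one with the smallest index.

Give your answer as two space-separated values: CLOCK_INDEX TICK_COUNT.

clock 0: start=13, rate=2.0, needs 60-13 = 47; ticks = ceil(47/2.0) = ceil(23.5000) = 24; reading at tick 24 = 13 + 2.0*24 = 61.0000
clock 1: start=6, rate=2.0, needs 60-6 = 54; ticks = ceil(54/2.0) = ceil(27.0000) = 27; reading at tick 27 = 6 + 2.0*27 = 60.0000
clock 2: start=25, rate=0.8, needs 60-25 = 35; ticks = ceil(35/0.8) = ceil(43.7500) = 44; reading at tick 44 = 25 + 0.8*44 = 60.2000
Minimum tick count = 24; winners = [0]; smallest index = 0

Answer: 0 24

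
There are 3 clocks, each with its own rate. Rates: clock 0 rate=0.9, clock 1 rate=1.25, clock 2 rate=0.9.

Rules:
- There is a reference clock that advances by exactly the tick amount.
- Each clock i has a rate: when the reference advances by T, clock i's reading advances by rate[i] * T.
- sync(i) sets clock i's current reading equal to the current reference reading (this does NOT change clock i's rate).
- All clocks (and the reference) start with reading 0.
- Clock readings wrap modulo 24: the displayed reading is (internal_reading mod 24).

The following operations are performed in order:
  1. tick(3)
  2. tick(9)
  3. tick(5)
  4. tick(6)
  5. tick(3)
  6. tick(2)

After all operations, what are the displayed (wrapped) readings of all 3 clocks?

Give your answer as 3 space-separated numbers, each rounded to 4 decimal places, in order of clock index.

Answer: 1.2000 11.0000 1.2000

Derivation:
After op 1 tick(3): ref=3.0000 raw=[2.7000 3.7500 2.7000]
After op 2 tick(9): ref=12.0000 raw=[10.8000 15.0000 10.8000]
After op 3 tick(5): ref=17.0000 raw=[15.3000 21.2500 15.3000]
After op 4 tick(6): ref=23.0000 raw=[20.7000 28.7500 20.7000]
After op 5 tick(3): ref=26.0000 raw=[23.4000 32.5000 23.4000]
After op 6 tick(2): ref=28.0000 raw=[25.2000 35.0000 25.2000]
Wrap final raw readings (mod 24): 25.2000 mod 24 = 1.2000; 35.0000 mod 24 = 11.0000; 25.2000 mod 24 = 1.2000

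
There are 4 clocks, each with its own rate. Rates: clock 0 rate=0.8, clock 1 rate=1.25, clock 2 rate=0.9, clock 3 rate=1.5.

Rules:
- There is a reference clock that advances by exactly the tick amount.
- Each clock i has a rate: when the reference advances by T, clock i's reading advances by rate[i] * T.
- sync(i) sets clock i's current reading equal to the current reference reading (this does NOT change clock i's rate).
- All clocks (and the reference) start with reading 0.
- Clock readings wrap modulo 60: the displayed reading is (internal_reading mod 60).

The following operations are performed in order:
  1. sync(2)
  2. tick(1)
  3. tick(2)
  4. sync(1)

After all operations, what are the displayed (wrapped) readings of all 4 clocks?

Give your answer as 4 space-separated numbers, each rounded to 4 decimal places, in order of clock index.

After op 1 sync(2): ref=0.0000 raw=[0.0000 0.0000 0.0000 0.0000]
After op 2 tick(1): ref=1.0000 raw=[0.8000 1.2500 0.9000 1.5000]
After op 3 tick(2): ref=3.0000 raw=[2.4000 3.7500 2.7000 4.5000]
After op 4 sync(1): ref=3.0000 raw=[2.4000 3.0000 2.7000 4.5000]
Wrap final raw readings (mod 60): 2.4000 mod 60 = 2.4000; 3.0000 mod 60 = 3.0000; 2.7000 mod 60 = 2.7000; 4.5000 mod 60 = 4.5000

Answer: 2.4000 3.0000 2.7000 4.5000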